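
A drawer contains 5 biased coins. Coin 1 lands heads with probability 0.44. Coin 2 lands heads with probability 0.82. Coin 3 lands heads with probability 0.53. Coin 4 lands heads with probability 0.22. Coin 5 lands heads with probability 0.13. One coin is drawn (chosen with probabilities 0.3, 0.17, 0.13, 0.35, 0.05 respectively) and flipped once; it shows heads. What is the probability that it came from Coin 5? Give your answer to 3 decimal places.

Posterior probability ≈ 0.015

P(heads|C1) = 0.44; P(heads|C2) = 0.82; P(heads|C3) = 0.53; P(heads|C4) = 0.22; P(heads|C5) = 0.13.
Prior × likelihood for each source: 0.3·0.44=0.1320, 0.17·0.82=0.1394, 0.13·0.53=0.06890, 0.35·0.22=0.07700, 0.05·0.13=0.006500. Summing gives P(heads) = 0.42380.
P(Coin 5 | heads) = 0.006500 / 0.42380 = 0.015.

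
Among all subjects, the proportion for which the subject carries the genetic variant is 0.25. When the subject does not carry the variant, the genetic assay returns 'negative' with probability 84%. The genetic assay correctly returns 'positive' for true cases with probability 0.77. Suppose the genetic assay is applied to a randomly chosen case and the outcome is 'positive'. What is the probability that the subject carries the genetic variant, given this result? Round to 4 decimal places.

Let H be the event that the subject carries the genetic variant. P(H) = 0.25, so P(¬H) = 0.75. With E the 'positive' result, P(E|H) = 0.77 and P(E|¬H) = 0.16.
P(E) = 0.77·0.25 + 0.16·0.75 = 0.19250 + 0.12000 = 0.31250.
By Bayes' theorem, P(H|E) = 0.19250 / 0.31250 = 0.6160.

P(H | E) ≈ 0.6160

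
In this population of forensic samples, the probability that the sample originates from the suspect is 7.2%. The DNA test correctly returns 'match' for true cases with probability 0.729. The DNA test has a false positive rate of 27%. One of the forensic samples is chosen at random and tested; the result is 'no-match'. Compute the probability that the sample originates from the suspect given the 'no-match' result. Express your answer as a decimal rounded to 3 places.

Write H for 'the sample originates from the suspect'. Prior odds H:¬H = 0.072/0.928 = 0.077586. For the 'no-match' outcome, the likelihood ratio is 0.271/0.73 = 0.37123.
Posterior odds = 0.077586 × 0.37123 = 0.028803, so P(H|E) = 0.028803/(1+0.028803) = 0.028.

P(H | E) ≈ 0.028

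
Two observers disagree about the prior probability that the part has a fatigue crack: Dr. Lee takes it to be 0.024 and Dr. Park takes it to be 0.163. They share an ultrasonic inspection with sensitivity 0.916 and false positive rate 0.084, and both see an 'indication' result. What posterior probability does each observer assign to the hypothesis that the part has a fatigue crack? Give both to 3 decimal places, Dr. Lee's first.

P('+'|H) = 0.916, P('+'|¬H) = 0.084.
Dr. Lee: numerator 0.916·0.024 = 0.021984; evidence = 0.021984+0.084·0.976 = 0.10397; posterior = 0.211.
Dr. Park: numerator 0.916·0.163 = 0.14931; evidence = 0.14931+0.084·0.837 = 0.21962; posterior = 0.680.

Dr. Lee: 0.211; Dr. Park: 0.680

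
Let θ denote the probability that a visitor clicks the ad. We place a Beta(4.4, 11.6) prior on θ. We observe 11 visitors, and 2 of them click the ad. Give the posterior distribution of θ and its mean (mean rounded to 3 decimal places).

Posterior: Beta(6.4, 20.6); mean ≈ 0.237

Observing 2 successes and 9 failures updates Beta(4.4, 11.6) by adding the success and failure counts to the two shape parameters: α = 4.4+2 = 6.4, β = 11.6+9 = 20.6.
E[θ | data] = 6.4/(6.4+20.6) = 0.237.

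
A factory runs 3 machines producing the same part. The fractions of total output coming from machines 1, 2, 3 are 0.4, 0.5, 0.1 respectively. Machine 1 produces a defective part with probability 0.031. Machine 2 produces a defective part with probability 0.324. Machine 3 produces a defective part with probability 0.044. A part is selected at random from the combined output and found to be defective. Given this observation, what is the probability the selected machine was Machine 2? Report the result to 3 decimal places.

Posterior probability ≈ 0.906

P(defective|M1) = 0.031; P(defective|M2) = 0.324; P(defective|M3) = 0.044.
Prior × likelihood for each source: 0.4·0.031=0.01240, 0.5·0.324=0.1620, 0.1·0.044=0.004400. Summing gives P(defective) = 0.17880.
P(Machine 2 | defective) = 0.1620 / 0.17880 = 0.906.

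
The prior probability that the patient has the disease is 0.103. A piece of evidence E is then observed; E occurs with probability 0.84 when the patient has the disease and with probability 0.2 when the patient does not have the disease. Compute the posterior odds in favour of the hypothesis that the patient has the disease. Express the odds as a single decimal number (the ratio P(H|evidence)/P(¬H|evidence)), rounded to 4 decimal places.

Posterior odds ≈ 0.4823

Prior odds = 0.103/(1−0.103) = 0.11483. In log-odds, ln(0.11483) = -2.1643.
Add log likelihood ratio: ln(4.2000) = 1.4351.
Posterior log-odds = -0.72924, so posterior odds = exp(-0.72924) = 0.48227.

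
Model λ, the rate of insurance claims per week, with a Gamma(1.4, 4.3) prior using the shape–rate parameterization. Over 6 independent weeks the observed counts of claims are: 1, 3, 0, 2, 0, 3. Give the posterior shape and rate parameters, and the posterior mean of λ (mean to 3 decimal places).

Posterior: Gamma(shape=10.4, rate=10.3); mean ≈ 1.010

Total count ∑xᵢ = 9 over n = 6 weeks.
Gamma is conjugate to the Poisson likelihood: posterior is Gamma(shape = 1.4+9 = 10.4, rate = 4.3+6 = 10.3).
Posterior mean = shape/rate = 10.4/10.3 = 1.010.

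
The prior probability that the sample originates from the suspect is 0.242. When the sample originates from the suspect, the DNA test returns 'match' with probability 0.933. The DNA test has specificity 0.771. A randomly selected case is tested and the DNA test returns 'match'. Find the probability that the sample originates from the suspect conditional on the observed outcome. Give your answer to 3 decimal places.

Let H be the event that the sample originates from the suspect. P(H) = 0.242, so P(¬H) = 0.758. With E the 'match' result, P(E|H) = 0.933 and P(E|¬H) = 0.229.
P(E) = 0.933·0.242 + 0.229·0.758 = 0.22579 + 0.17358 = 0.39937.
By Bayes' theorem, P(H|E) = 0.22579 / 0.39937 = 0.565.

P(H | E) ≈ 0.565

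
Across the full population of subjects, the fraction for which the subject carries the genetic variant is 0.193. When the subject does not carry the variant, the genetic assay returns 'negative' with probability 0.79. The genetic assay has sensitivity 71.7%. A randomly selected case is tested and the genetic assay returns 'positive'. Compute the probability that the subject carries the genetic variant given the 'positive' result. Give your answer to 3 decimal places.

P(H | E) ≈ 0.450

Write H for 'the subject carries the genetic variant'. Prior odds H:¬H = 0.193/0.807 = 0.23916. For the 'positive' outcome, the likelihood ratio is 0.717/0.21 = 3.4143.
Posterior odds = 0.23916 × 3.4143 = 0.81655, so P(H|E) = 0.81655/(1+0.81655) = 0.450.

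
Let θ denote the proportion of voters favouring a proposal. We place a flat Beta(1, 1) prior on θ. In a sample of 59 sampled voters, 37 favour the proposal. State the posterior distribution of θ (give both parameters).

Posterior: Beta(38, 23)

The binomial likelihood is conjugate to the Beta prior: with 37 successes and 22 failures, the posterior is Beta(1+37, 1+22) = Beta(38, 23).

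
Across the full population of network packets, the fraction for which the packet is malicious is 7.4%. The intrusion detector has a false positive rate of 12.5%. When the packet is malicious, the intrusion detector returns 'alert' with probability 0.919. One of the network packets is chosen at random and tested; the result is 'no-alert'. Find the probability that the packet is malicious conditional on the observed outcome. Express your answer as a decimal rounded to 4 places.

Write H for 'the packet is malicious'. Prior odds H:¬H = 0.074/0.926 = 0.079914. For the 'no-alert' outcome, the likelihood ratio is 0.081/0.875 = 0.092571.
Posterior odds = 0.079914 × 0.092571 = 0.0073977, so P(H|E) = 0.0073977/(1+0.0073977) = 0.0073.

P(H | E) ≈ 0.0073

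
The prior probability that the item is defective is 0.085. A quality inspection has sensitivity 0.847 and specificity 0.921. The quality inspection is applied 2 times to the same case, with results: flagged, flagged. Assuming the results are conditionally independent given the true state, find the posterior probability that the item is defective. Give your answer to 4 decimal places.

Posterior P(H) ≈ 0.9144

Let H be the event that the item is defective; start with P(H) = 0.085. P('flagged'|H) = 0.847, P('flagged'|¬H) = 0.079.
Update on result 1 ('flagged'): P(H) ← 0.847·0.0850 / (0.847·0.0850 + 0.079·0.9150) = 0.071995/0.14428 = 0.4990.
Update on result 2 ('flagged'): P(H) ← 0.847·0.4990 / (0.847·0.4990 + 0.079·0.5010) = 0.42265/0.46223 = 0.9144.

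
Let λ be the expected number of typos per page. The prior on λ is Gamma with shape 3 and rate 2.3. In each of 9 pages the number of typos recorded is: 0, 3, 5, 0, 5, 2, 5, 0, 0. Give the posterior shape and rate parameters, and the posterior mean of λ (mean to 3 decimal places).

Total count ∑xᵢ = 20 over n = 9 pages.
Gamma is conjugate to the Poisson likelihood: posterior is Gamma(shape = 3+20 = 23, rate = 2.3+9 = 11.3).
Posterior mean = shape/rate = 23/11.3 = 2.035.

Posterior: Gamma(shape=23, rate=11.3); mean ≈ 2.035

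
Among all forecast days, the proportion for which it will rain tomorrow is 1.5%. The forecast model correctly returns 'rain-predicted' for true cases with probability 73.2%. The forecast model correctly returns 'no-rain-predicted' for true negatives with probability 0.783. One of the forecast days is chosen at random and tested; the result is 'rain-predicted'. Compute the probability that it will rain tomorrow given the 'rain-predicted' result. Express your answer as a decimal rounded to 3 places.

P(H | E) ≈ 0.049

Write H for 'it will rain tomorrow'. Prior odds H:¬H = 0.015/0.985 = 0.015228. For the 'rain-predicted' outcome, the likelihood ratio is 0.732/0.217 = 3.3733.
Posterior odds = 0.015228 × 3.3733 = 0.051370, so P(H|E) = 0.051370/(1+0.051370) = 0.049.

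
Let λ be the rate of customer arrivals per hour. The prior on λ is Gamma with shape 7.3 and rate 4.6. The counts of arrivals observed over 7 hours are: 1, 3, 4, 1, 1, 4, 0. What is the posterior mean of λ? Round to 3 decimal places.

Total count ∑xᵢ = 14 over n = 7 hours.
Gamma is conjugate to the Poisson likelihood: posterior is Gamma(shape = 7.3+14 = 21.3, rate = 4.6+7 = 11.6).
Posterior mean = shape/rate = 21.3/11.6 = 1.836.

Posterior mean ≈ 1.836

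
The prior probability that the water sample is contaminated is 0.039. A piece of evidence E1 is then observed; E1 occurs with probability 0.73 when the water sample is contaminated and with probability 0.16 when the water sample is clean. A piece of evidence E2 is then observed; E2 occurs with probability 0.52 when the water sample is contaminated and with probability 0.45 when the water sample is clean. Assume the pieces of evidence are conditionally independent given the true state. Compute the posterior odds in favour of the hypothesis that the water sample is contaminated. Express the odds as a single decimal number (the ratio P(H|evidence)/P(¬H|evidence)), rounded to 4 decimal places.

Posterior odds ≈ 0.2140

Prior odds = 0.039/(1−0.039) = 0.040583. In log-odds, ln(0.040583) = -3.2044.
Add log likelihood ratios: ln(4.5625) + ln(1.1556) = 1.6625.
Posterior log-odds = -1.5420, so posterior odds = exp(-1.5420) = 0.21396.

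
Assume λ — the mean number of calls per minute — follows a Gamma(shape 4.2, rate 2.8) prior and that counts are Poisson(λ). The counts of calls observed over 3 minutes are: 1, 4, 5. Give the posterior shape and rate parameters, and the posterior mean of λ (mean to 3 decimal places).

Posterior: Gamma(shape=14.2, rate=5.8); mean ≈ 2.448

Total count ∑xᵢ = 10 over n = 3 minutes.
Gamma is conjugate to the Poisson likelihood: posterior is Gamma(shape = 4.2+10 = 14.2, rate = 2.8+3 = 5.8).
Posterior mean = shape/rate = 14.2/5.8 = 2.448.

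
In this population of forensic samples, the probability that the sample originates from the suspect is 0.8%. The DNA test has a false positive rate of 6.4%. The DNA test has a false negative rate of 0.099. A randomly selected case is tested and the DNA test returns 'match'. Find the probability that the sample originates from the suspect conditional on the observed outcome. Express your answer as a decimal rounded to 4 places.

P(H | E) ≈ 0.1020

Let H be the event that the sample originates from the suspect. P(H) = 0.008, so P(¬H) = 0.992. With E the 'match' result, P(E|H) = 0.901 and P(E|¬H) = 0.064.
P(E) = 0.901·0.008 + 0.064·0.992 = 0.0072080 + 0.063488 = 0.070696.
By Bayes' theorem, P(H|E) = 0.0072080 / 0.070696 = 0.1020.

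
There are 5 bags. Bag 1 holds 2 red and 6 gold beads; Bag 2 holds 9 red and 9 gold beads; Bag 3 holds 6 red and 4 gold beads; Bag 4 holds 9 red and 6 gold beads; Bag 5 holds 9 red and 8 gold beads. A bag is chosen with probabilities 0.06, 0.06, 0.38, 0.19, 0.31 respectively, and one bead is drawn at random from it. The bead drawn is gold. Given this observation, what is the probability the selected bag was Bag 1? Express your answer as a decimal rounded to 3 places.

Posterior probability ≈ 0.100

P(gold|Bag 1) = 0.75; P(gold|Bag 2) = 0.5; P(gold|Bag 3) = 0.4; P(gold|Bag 4) = 0.4; P(gold|Bag 5) = 0.4706.
Prior × likelihood for each source: 0.06·0.75=0.04500, 0.06·0.5=0.03000, 0.38·0.4=0.1520, 0.19·0.4=0.07600, 0.31·0.4706=0.1459. Summing gives P(gold) = 0.44888.
P(Bag 1 | gold) = 0.04500 / 0.44888 = 0.100.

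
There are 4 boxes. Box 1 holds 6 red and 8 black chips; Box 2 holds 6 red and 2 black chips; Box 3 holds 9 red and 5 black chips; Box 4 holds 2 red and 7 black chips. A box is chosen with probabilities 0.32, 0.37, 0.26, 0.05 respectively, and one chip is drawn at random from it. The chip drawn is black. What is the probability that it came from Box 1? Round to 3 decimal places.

P(black|Box 1) = 0.5714; P(black|Box 2) = 0.25; P(black|Box 3) = 0.3571; P(black|Box 4) = 0.7778.
Prior × likelihood for each source: 0.32·0.5714=0.1829, 0.37·0.25=0.09250, 0.26·0.3571=0.09286, 0.05·0.7778=0.03889. Summing gives P(black) = 0.40710.
P(Box 1 | black) = 0.1829 / 0.40710 = 0.449.

Posterior probability ≈ 0.449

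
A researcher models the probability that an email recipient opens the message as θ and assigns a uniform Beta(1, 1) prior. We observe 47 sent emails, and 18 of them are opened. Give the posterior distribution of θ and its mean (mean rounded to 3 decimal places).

Observing 18 successes and 29 failures updates Beta(1, 1) by adding the success and failure counts to the two shape parameters: α = 1+18 = 19, β = 1+29 = 30.
E[θ | data] = 19/(19+30) = 0.388.

Posterior: Beta(19, 30); mean ≈ 0.388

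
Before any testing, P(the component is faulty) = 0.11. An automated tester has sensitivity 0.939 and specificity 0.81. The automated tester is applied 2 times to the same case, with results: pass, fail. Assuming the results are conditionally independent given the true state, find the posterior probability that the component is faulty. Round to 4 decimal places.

Let H be the event that the component is faulty; start with P(H) = 0.11. P('fail'|H) = 0.939, P('fail'|¬H) = 0.19.
Update on result 1 ('pass'): P(H) ← 0.061·0.1100 / (0.061·0.1100 + 0.81·0.8900) = 0.0067100/0.72761 = 0.0092.
Update on result 2 ('fail'): P(H) ← 0.939·0.0092 / (0.939·0.0092 + 0.19·0.9908) = 0.0086594/0.19691 = 0.0440.

Posterior P(H) ≈ 0.0440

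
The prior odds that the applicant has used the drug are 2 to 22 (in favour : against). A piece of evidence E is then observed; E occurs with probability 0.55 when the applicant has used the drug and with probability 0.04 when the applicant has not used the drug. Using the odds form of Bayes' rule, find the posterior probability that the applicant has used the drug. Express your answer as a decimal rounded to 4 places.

Prior odds = 2/22 = 0.090909.
Likelihood ratio for E = 0.55/0.04 = 13.750.
Posterior odds = prior odds × LR = 1.2500.
Posterior probability = odds/(1+odds) = 1.2500/2.2500 = 0.5556.

Posterior probability ≈ 0.5556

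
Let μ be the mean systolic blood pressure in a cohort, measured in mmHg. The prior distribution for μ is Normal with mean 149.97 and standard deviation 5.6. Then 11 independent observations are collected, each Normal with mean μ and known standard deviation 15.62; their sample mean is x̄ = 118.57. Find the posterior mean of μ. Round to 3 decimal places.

With known σ, the Normal prior is conjugate. Weight on the data is w = (n/σ²)/(n/σ² + 1/τ₀²) = 0.0450848/(0.0450848+0.0318878) = 0.58573.
Posterior mean = w·x̄ + (1−w)·μ₀ = 0.58573·118.57 + 0.41427·149.97 = 131.578.

Posterior mean ≈ 131.578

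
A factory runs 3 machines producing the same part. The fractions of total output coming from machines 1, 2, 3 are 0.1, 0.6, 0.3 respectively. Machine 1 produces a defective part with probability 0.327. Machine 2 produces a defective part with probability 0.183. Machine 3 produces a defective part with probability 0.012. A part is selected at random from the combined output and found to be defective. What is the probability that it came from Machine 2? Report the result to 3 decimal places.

Tabulate prior·likelihood by source: [1] prior 0.1, lik 0.327, product 0.03270; [2] prior 0.6, lik 0.183, product 0.1098; [3] prior 0.3, lik 0.012, product 0.003600.
Normalizing constant = 0.14610; the posterior for Machine 2 is its product over the sum, 0.1098/0.14610 = 0.752.

Posterior probability ≈ 0.752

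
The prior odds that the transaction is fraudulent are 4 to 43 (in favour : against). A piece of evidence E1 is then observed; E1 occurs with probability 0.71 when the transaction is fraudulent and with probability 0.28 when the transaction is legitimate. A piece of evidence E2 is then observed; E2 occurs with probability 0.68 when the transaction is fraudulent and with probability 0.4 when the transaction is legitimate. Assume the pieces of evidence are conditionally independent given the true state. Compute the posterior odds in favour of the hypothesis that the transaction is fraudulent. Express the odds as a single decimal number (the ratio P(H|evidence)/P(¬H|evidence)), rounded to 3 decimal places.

Posterior odds ≈ 0.401

Prior odds = 4/43 = 0.093023. In log-odds, ln(0.093023) = -2.3749.
Add log likelihood ratios: ln(2.5357) + ln(1.7000) = 1.4611.
Posterior log-odds = -0.91380, so posterior odds = exp(-0.91380) = 0.40100.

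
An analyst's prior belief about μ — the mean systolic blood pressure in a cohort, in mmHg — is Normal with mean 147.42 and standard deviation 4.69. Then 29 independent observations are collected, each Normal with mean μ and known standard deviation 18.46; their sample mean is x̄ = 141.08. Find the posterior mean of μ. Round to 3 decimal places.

With known σ, the Normal prior is conjugate. Weight on the data is w = (n/σ²)/(n/σ² + 1/τ₀²) = 0.0851010/(0.0851010+0.0454626) = 0.65180.
Posterior mean = w·x̄ + (1−w)·μ₀ = 0.65180·141.08 + 0.34820·147.42 = 143.288.

Posterior mean ≈ 143.288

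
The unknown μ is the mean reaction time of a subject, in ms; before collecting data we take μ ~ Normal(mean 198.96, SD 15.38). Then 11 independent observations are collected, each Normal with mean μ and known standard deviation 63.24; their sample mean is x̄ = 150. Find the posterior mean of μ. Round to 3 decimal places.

Posterior mean ≈ 179.662

Prior precision 1/τ₀² = 1/15.38² = 0.00422754; data precision n/σ² = 11/63.24² = 0.00275048.
Posterior precision = 0.00422754 + 0.00275048 = 0.00697802.
Posterior mean = (0.00422754·198.96 + 0.00275048·150) / 0.00697802 = 179.662.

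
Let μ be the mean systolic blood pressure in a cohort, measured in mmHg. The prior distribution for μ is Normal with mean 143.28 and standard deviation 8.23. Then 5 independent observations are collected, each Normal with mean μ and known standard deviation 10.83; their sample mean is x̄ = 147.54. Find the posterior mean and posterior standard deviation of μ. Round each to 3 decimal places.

Prior precision 1/τ₀² = 1/8.23² = 0.0147639; data precision n/σ² = 5/10.83² = 0.0426298.
Posterior precision = 0.0147639 + 0.0426298 = 0.0573937, giving posterior SD = 1/√0.0573937 = 4.174.
Posterior mean = (0.0147639·143.28 + 0.0426298·147.54) / 0.0573937 = 146.444.

Posterior mean ≈ 146.444; posterior SD ≈ 4.174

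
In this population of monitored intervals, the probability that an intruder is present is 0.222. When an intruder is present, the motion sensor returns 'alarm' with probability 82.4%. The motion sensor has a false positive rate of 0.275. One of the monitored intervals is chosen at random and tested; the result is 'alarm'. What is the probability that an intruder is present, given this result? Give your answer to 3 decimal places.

Write H for 'an intruder is present'. Prior odds H:¬H = 0.222/0.778 = 0.28535. For the 'alarm' outcome, the likelihood ratio is 0.824/0.275 = 2.9964.
Posterior odds = 0.28535 × 2.9964 = 0.85500, so P(H|E) = 0.85500/(1+0.85500) = 0.461.

P(H | E) ≈ 0.461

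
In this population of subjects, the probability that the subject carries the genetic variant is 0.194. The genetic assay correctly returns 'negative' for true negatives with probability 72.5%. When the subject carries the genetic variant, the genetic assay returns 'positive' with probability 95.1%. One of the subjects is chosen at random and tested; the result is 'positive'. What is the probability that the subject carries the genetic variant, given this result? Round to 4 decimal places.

P(H | E) ≈ 0.4543

Write H for 'the subject carries the genetic variant'. Prior odds H:¬H = 0.194/0.806 = 0.24069. For the 'positive' outcome, the likelihood ratio is 0.951/0.275 = 3.4582.
Posterior odds = 0.24069 × 3.4582 = 0.83237, so P(H|E) = 0.83237/(1+0.83237) = 0.4543.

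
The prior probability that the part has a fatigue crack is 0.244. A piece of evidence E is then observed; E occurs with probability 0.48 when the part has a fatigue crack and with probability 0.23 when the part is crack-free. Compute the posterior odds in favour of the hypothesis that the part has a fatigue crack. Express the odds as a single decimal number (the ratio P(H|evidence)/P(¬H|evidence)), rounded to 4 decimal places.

Posterior odds ≈ 0.6736

Prior odds = 0.244/(1−0.244) = 0.32275.
Likelihood ratio for E = 0.48/0.23 = 2.0870.
Posterior odds = prior odds × LR = 0.67357.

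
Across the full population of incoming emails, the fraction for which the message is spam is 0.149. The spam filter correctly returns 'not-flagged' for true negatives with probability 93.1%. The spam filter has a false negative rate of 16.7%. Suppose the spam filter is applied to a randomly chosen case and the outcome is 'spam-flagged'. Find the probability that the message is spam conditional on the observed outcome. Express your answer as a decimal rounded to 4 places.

Let H be the event that the message is spam. P(H) = 0.149, so P(¬H) = 0.851. With E the 'spam-flagged' result, P(E|H) = 0.833 and P(E|¬H) = 0.069.
P(E) = 0.833·0.149 + 0.069·0.851 = 0.12412 + 0.058719 = 0.18284.
By Bayes' theorem, P(H|E) = 0.12412 / 0.18284 = 0.6788.

P(H | E) ≈ 0.6788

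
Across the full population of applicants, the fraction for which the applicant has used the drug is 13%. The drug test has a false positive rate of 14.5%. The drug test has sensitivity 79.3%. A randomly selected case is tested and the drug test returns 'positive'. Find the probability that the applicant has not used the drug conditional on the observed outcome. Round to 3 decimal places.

Write H for 'the applicant has used the drug'. Prior odds H:¬H = 0.13/0.87 = 0.14943. For the 'positive' outcome, the likelihood ratio is 0.793/0.145 = 5.4690.
Posterior odds = 0.14943 × 5.4690 = 0.81720, so P(H|E) = 0.81720/(1+0.81720) = 0.450. Then P(¬H|E) = 1 − 0.450 = 0.550.

P(¬H | E) ≈ 0.550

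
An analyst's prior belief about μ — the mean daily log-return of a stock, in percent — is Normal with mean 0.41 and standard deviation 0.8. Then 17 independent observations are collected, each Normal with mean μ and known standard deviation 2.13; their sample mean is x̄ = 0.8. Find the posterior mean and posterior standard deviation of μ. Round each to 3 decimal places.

Posterior mean ≈ 0.685; posterior SD ≈ 0.434

Prior precision 1/τ₀² = 1/0.8² = 1.56250; data precision n/σ² = 17/2.13² = 3.74705.
Posterior precision = 1.56250 + 3.74705 = 5.30955, giving posterior SD = 1/√5.30955 = 0.434.
Posterior mean = (1.56250·0.41 + 3.74705·0.8) / 5.30955 = 0.685.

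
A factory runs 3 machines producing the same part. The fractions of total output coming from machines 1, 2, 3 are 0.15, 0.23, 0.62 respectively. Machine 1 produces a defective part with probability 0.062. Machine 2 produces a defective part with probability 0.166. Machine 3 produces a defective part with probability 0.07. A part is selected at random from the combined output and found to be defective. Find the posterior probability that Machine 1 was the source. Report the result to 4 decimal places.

Posterior probability ≈ 0.1023

Tabulate prior·likelihood by source: [1] prior 0.15, lik 0.062, product 0.009300; [2] prior 0.23, lik 0.166, product 0.03818; [3] prior 0.62, lik 0.07, product 0.04340.
Normalizing constant = 0.090880; the posterior for Machine 1 is its product over the sum, 0.009300/0.090880 = 0.1023.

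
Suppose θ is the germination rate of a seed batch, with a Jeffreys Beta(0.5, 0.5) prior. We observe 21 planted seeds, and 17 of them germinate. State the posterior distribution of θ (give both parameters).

The binomial likelihood is conjugate to the Beta prior: with 17 successes and 4 failures, the posterior is Beta(0.5+17, 0.5+4) = Beta(17.5, 4.5).

Posterior: Beta(17.5, 4.5)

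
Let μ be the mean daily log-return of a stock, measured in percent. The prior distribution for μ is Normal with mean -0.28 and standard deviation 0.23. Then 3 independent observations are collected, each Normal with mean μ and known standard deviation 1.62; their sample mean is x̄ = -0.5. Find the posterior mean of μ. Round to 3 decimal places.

Posterior mean ≈ -0.293

With known σ, the Normal prior is conjugate. Weight on the data is w = (n/σ²)/(n/σ² + 1/τ₀²) = 1.14312/(1.14312+18.9036) = 0.057023.
Posterior mean = w·x̄ + (1−w)·μ₀ = 0.057023·-0.5 + 0.94298·-0.28 = -0.293.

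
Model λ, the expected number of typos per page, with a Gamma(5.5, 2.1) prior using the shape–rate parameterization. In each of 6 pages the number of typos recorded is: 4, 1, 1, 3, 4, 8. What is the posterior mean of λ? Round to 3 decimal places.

Posterior mean ≈ 3.272

The Poisson likelihood adds the total count to the shape and the number of exposure periods to the rate. Here ∑xᵢ = 21 and n = 6, so shape 5.5→26.5 and rate 2.1→8.1.
E[λ | data] = 26.5/8.1 = 3.272.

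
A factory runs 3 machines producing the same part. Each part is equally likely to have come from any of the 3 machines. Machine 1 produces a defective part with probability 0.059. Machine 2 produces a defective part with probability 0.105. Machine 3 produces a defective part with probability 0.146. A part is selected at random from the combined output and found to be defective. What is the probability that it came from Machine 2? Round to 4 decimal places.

Tabulate prior·likelihood by source: [1] prior 0.333333, lik 0.059, product 0.01967; [2] prior 0.333333, lik 0.105, product 0.03500; [3] prior 0.333333, lik 0.146, product 0.04867.
Normalizing constant = 0.10333; the posterior for Machine 2 is its product over the sum, 0.03500/0.10333 = 0.3387.

Posterior probability ≈ 0.3387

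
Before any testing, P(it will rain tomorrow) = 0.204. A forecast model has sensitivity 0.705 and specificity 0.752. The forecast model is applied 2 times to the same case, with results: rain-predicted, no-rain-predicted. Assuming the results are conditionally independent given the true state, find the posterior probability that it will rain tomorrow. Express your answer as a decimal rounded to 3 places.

Posterior P(H) ≈ 0.222

With H the event that it will rain tomorrow, the joint likelihood of the observed sequence is P(data|H) = 0.705·0.295 = 0.20797 and P(data|¬H) = 0.248·0.752 = 0.18650.
Bayes: P(H|data) = 0.204·0.20797 / (0.204·0.20797 + 0.796·0.18650) = 0.042427/0.19088 = 0.2223.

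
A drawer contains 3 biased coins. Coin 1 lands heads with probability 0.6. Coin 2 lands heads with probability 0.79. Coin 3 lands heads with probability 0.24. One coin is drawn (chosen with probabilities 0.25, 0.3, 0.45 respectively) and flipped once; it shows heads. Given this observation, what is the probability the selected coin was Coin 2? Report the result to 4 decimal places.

Posterior probability ≈ 0.4788

Tabulate prior·likelihood by source: [1] prior 0.25, lik 0.6, product 0.1500; [2] prior 0.3, lik 0.79, product 0.2370; [3] prior 0.45, lik 0.24, product 0.1080.
Normalizing constant = 0.49500; the posterior for Coin 2 is its product over the sum, 0.2370/0.49500 = 0.4788.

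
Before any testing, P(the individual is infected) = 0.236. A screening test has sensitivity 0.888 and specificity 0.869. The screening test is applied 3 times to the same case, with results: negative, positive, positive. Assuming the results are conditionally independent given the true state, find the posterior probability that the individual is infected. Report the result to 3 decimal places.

Let H be the event that the individual is infected; start with P(H) = 0.236. P('positive'|H) = 0.888, P('positive'|¬H) = 0.131.
Update on result 1 ('negative'): P(H) ← 0.112·0.2360 / (0.112·0.2360 + 0.869·0.7640) = 0.026432/0.69035 = 0.0383.
Update on result 2 ('positive'): P(H) ← 0.888·0.0383 / (0.888·0.0383 + 0.131·0.9617) = 0.034000/0.15998 = 0.2125.
Update on result 3 ('positive'): P(H) ← 0.888·0.2125 / (0.888·0.2125 + 0.131·0.7875) = 0.18872/0.29188 = 0.6466.

Posterior P(H) ≈ 0.647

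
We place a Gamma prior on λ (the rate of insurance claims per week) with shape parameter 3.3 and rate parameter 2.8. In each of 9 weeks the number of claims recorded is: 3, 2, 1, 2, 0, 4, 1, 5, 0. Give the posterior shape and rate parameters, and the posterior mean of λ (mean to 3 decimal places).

Posterior: Gamma(shape=21.3, rate=11.8); mean ≈ 1.805

The Poisson likelihood adds the total count to the shape and the number of exposure periods to the rate. Here ∑xᵢ = 18 and n = 9, so shape 3.3→21.3 and rate 2.8→11.8.
E[λ | data] = 21.3/11.8 = 1.805.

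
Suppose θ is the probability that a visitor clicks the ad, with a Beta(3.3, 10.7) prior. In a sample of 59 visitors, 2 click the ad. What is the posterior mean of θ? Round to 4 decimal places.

The binomial likelihood is conjugate to the Beta prior: with 2 successes and 57 failures, the posterior is Beta(3.3+2, 10.7+57) = Beta(5.3, 67.7).
Posterior mean = α/(α+β) = 5.3/73 = 0.0726.

Posterior mean ≈ 0.0726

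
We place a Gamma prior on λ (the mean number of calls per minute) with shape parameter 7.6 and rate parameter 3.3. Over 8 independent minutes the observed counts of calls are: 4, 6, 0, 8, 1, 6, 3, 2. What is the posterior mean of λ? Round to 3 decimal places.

Posterior mean ≈ 3.327

Total count ∑xᵢ = 30 over n = 8 minutes.
Gamma is conjugate to the Poisson likelihood: posterior is Gamma(shape = 7.6+30 = 37.6, rate = 3.3+8 = 11.3).
E[λ | data] = 37.6/11.3 = 3.327.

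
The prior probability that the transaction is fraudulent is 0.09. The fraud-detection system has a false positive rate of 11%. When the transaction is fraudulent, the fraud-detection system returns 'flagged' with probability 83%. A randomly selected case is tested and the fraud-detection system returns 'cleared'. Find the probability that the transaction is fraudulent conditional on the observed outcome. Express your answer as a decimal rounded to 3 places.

Let H be the event that the transaction is fraudulent. P(H) = 0.09, so P(¬H) = 0.91. With E the 'cleared' result, P(E|H) = 0.17 and P(E|¬H) = 0.89.
P(E) = 0.17·0.09 + 0.89·0.91 = 0.015300 + 0.80990 = 0.82520.
By Bayes' theorem, P(H|E) = 0.015300 / 0.82520 = 0.019.

P(H | E) ≈ 0.019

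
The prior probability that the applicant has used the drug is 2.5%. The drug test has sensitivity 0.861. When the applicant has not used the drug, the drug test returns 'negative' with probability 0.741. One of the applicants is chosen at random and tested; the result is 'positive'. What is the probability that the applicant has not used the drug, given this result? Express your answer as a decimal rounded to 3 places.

Write H for 'the applicant has used the drug'. Prior odds H:¬H = 0.025/0.975 = 0.025641. For the 'positive' outcome, the likelihood ratio is 0.861/0.259 = 3.3243.
Posterior odds = 0.025641 × 3.3243 = 0.085239, so P(H|E) = 0.085239/(1+0.085239) = 0.079. Then P(¬H|E) = 1 − 0.079 = 0.921.

P(¬H | E) ≈ 0.921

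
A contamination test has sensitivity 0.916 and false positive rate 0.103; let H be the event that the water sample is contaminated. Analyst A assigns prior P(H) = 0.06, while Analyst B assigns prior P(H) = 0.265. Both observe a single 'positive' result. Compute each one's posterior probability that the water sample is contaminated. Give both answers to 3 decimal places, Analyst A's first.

Analyst A: 0.362; Analyst B: 0.762

The likelihood ratio for a 'positive' result is 0.916/0.103 = 8.8932.
Analyst A: prior odds 0.06/0.94 = 0.063830; posterior odds 0.56765; posterior probability 0.362.
Analyst B: prior odds 0.265/0.735 = 0.36054; posterior odds 3.2064; posterior probability 0.762.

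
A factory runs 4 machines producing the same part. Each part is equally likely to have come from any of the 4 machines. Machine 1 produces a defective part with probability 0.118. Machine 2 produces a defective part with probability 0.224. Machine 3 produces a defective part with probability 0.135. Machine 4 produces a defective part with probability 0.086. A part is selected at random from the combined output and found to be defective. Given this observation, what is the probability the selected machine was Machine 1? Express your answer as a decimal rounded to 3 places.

P(defective|M1) = 0.118; P(defective|M2) = 0.224; P(defective|M3) = 0.135; P(defective|M4) = 0.086.
Prior × likelihood for each source: 0.25·0.118=0.02950, 0.25·0.224=0.05600, 0.25·0.135=0.03375, 0.25·0.086=0.02150. Summing gives P(defective) = 0.14075.
P(Machine 1 | defective) = 0.02950 / 0.14075 = 0.210.

Posterior probability ≈ 0.210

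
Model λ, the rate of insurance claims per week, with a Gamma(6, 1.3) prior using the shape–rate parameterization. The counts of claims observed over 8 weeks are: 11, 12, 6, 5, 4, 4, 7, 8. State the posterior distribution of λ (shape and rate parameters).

The Poisson likelihood adds the total count to the shape and the number of exposure periods to the rate. Here ∑xᵢ = 57 and n = 8, so shape 6→63 and rate 1.3→9.3.

Posterior: Gamma(shape=63, rate=9.3)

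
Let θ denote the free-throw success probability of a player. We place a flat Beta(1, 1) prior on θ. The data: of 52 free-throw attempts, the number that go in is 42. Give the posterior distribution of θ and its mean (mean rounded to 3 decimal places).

Posterior: Beta(43, 11); mean ≈ 0.796

The binomial likelihood is conjugate to the Beta prior: with 42 successes and 10 failures, the posterior is Beta(1+42, 1+10) = Beta(43, 11).
E[θ | data] = 43/(43+11) = 0.796.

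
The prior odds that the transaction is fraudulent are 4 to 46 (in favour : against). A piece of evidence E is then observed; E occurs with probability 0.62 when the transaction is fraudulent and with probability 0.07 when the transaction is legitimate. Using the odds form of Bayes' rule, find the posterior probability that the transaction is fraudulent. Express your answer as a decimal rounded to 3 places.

Prior odds = 4/46 = 0.086957.
Likelihood ratio for E = 0.62/0.07 = 8.8571.
Posterior odds = prior odds × LR = 0.77019.
Posterior probability = odds/(1+odds) = 0.77019/1.7702 = 0.435.

Posterior probability ≈ 0.435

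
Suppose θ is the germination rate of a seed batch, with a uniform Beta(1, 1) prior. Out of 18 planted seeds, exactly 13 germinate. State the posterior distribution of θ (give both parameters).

Posterior: Beta(14, 6)

The binomial likelihood is conjugate to the Beta prior: with 13 successes and 5 failures, the posterior is Beta(1+13, 1+5) = Beta(14, 6).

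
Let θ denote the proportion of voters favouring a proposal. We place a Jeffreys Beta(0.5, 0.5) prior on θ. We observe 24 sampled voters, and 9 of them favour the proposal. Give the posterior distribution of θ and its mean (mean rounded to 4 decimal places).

Observing 9 successes and 15 failures updates Beta(0.5, 0.5) by adding the success and failure counts to the two shape parameters: α = 0.5+9 = 9.5, β = 0.5+15 = 15.5.
E[θ | data] = 9.5/(9.5+15.5) = 0.3800.

Posterior: Beta(9.5, 15.5); mean ≈ 0.3800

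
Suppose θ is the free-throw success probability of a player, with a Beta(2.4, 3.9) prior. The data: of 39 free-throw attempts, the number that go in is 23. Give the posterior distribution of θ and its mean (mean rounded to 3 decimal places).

Posterior: Beta(25.4, 19.9); mean ≈ 0.561

The binomial likelihood is conjugate to the Beta prior: with 23 successes and 16 failures, the posterior is Beta(2.4+23, 3.9+16) = Beta(25.4, 19.9).
E[θ | data] = 25.4/(25.4+19.9) = 0.561.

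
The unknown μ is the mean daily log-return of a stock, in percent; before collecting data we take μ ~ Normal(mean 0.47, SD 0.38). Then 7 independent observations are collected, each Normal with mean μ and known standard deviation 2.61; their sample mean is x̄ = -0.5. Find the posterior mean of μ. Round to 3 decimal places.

Prior precision 1/τ₀² = 1/0.38² = 6.92521; data precision n/σ² = 7/2.61² = 1.02758.
Posterior precision = 6.92521 + 1.02758 = 7.95279.
Posterior mean = (6.92521·0.47 + 1.02758·-0.5) / 7.95279 = 0.345.

Posterior mean ≈ 0.345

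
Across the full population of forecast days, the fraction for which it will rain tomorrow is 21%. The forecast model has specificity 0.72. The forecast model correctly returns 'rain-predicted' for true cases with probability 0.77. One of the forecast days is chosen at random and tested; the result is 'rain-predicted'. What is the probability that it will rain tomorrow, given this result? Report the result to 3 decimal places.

P(H | E) ≈ 0.422

Write H for 'it will rain tomorrow'. Prior odds H:¬H = 0.21/0.79 = 0.26582. For the 'rain-predicted' outcome, the likelihood ratio is 0.77/0.28 = 2.7500.
Posterior odds = 0.26582 × 2.7500 = 0.73101, so P(H|E) = 0.73101/(1+0.73101) = 0.422.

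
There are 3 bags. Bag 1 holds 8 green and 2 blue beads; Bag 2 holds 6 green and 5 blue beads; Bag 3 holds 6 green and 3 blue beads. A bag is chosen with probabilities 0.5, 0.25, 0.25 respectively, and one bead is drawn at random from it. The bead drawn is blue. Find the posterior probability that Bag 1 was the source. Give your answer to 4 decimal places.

P(blue|Bag 1) = 0.2; P(blue|Bag 2) = 0.4545; P(blue|Bag 3) = 0.3333.
Prior × likelihood for each source: 0.5·0.2=0.1000, 0.25·0.4545=0.1136, 0.25·0.3333=0.08333. Summing gives P(blue) = 0.29697.
P(Bag 1 | blue) = 0.1000 / 0.29697 = 0.3367.

Posterior probability ≈ 0.3367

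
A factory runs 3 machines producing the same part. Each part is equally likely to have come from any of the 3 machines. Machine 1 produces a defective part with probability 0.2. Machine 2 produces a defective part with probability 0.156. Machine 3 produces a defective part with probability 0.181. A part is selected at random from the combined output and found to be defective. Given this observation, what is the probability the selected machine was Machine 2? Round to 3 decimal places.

Posterior probability ≈ 0.291

P(defective|M1) = 0.2; P(defective|M2) = 0.156; P(defective|M3) = 0.181.
Prior × likelihood for each source: 0.333333·0.2=0.06667, 0.333333·0.156=0.05200, 0.333333·0.181=0.06033. Summing gives P(defective) = 0.17900.
P(Machine 2 | defective) = 0.05200 / 0.17900 = 0.291.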